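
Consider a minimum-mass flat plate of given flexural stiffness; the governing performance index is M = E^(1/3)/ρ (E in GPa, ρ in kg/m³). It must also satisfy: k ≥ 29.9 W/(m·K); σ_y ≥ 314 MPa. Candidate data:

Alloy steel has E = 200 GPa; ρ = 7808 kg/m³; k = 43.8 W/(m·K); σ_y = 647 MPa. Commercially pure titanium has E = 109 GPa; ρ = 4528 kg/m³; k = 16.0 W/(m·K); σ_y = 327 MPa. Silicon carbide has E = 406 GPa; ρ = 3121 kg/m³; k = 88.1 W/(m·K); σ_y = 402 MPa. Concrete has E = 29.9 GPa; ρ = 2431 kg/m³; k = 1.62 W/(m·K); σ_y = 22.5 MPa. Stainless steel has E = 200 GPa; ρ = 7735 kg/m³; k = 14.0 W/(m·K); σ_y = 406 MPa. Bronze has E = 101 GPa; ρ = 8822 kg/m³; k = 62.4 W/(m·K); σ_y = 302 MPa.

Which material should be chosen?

Screen on constraints: k ≥ 29.9 W/(m·K); σ_y ≥ 314 MPa. Survivors: alloy steel, silicon carbide.
Evaluate M for each candidate:
  silicon carbide: M = 2.37×10⁻³
  alloy steel: M = 0.749×10⁻³
Silicon carbide ranks first.

silicon carbide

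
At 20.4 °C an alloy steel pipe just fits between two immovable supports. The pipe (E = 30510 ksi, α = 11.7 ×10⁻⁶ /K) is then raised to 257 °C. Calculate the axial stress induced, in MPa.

E = 30510 ksi = 210.4 GPa.
ΔT = 236.6 K. Constrained thermal stress σ = E·α·ΔT = 210.4×10³ MPa × 11.7×10⁻⁶ × 236.6 = 582 MPa (compressive).

582 MPa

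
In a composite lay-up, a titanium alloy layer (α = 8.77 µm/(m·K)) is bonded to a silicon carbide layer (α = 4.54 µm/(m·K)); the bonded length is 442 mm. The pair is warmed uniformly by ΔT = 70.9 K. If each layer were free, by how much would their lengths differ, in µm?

133 µm

Δα = |8.77 − 4.54|×10⁻⁶/K = 4.23×10⁻⁶/K.
ΔL_mismatch = Δα·L·ΔT = 4.23×10⁻⁶ × 442.0 mm × 70.9 K = 133 µm.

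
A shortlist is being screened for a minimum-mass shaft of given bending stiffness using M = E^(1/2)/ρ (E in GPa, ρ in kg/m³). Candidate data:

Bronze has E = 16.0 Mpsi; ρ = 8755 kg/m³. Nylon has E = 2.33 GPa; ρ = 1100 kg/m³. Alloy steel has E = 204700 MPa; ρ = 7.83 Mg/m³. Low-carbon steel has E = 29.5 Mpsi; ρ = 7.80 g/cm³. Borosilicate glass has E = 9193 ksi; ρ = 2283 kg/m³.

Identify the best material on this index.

Convert each candidate to consistent units, then evaluate M:
  bronze: E = 110.3 GPa, ρ = 8755 kg/m³
  nylon: E = 2.330 GPa, ρ = 1100 kg/m³
  alloy steel: E = 204.7 GPa, ρ = 7830 kg/m³
  low-carbon steel: E = 203.4 GPa, ρ = 7800 kg/m³
  borosilicate glass: E = 63.38 GPa, ρ = 2283 kg/m³
  borosilicate glass: M = 3.49×10⁻³
  low-carbon steel: M = 1.83×10⁻³
  alloy steel: M = 1.83×10⁻³
  nylon: M = 1.39×10⁻³
  bronze: M = 1.20×10⁻³
The maximum is for borosilicate glass.

borosilicate glass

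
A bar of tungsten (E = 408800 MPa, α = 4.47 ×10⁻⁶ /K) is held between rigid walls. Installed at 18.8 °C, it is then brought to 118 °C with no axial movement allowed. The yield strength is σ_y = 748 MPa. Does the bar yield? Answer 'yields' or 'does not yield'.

does not yield

E = 408800 MPa = 408.8 GPa.
ΔT = 99.20 K. Constrained thermal stress σ = E·α·ΔT = 408.8×10³ MPa × 4.47×10⁻⁶ × 99.20 = 181 MPa (compressive).
Compare to σ_y = 748 MPa: σ < σ_y, so it does not yield.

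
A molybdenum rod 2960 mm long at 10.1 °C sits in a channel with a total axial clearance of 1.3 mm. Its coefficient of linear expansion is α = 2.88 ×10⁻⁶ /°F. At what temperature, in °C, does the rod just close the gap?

94.8 °C

α = 2.88×10⁻⁶/°F × 9/5 = 5.18×10⁻⁶/K.
α·L₀·ΔT = 1.3 mm ⇒ ΔT = 1.3 / (5.18×10⁻⁶ × 2960.0) = 84.72 K.
T = 10.1 + 84.72 = 94.82 °C.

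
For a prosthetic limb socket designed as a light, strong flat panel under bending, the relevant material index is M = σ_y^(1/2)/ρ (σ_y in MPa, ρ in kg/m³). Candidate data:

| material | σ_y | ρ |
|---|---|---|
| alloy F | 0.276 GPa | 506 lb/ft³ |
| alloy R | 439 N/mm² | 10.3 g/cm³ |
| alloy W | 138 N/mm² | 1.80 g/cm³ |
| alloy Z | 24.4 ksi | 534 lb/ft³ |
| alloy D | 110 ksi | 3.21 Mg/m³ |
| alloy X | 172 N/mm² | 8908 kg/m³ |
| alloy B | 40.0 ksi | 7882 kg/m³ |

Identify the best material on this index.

In SI units:
  alloy F: σ_y = 276.0 MPa, ρ = 8105 kg/m³
  alloy R: σ_y = 439.0 MPa, ρ = 10300 kg/m³
  alloy W: σ_y = 138.0 MPa, ρ = 1800 kg/m³
  alloy Z: σ_y = 168.2 MPa, ρ = 8554 kg/m³
  alloy D: σ_y = 758.4 MPa, ρ = 3210 kg/m³
  alloy X: σ_y = 172.0 MPa, ρ = 8908 kg/m³
  alloy B: σ_y = 275.8 MPa, ρ = 7882 kg/m³
  alloy D: M = 8.58×10⁻³
  alloy W: M = 6.53×10⁻³
  alloy B: M = 2.11×10⁻³
  alloy F: M = 2.05×10⁻³
  alloy R: M = 2.03×10⁻³
  alloy Z: M = 1.52×10⁻³
  alloy X: M = 1.47×10⁻³
Highest index: alloy D.

alloy D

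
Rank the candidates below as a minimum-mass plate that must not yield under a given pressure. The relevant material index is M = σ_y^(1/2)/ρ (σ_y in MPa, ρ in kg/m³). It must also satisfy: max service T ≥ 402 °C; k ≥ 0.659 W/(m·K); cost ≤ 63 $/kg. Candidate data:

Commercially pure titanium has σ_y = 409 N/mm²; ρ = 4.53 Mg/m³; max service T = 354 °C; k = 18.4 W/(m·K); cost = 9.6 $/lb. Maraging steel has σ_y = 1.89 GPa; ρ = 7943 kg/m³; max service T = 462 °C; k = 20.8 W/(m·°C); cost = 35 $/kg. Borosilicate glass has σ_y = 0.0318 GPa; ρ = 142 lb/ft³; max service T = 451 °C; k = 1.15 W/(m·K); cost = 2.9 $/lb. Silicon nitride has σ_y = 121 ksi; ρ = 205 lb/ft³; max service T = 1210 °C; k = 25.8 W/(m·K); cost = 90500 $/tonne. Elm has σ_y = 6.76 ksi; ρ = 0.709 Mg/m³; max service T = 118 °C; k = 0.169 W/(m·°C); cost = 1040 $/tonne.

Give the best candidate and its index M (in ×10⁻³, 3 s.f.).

maraging steel, M = 5.47×10⁻³

Screen on constraints: max service T ≥ 402 °C; k ≥ 0.659 W/(m·K); cost ≤ 63 $/kg. Survivors: maraging steel, borosilicate glass.
Convert each candidate to consistent units, then evaluate M:
  maraging steel: σ_y = 1890 MPa, ρ = 7943 kg/m³
  borosilicate glass: σ_y = 31.80 MPa, ρ = 2275 kg/m³
  maraging steel: M = 5.47×10⁻³
  borosilicate glass: M = 2.48×10⁻³
Maraging steel has the largest M.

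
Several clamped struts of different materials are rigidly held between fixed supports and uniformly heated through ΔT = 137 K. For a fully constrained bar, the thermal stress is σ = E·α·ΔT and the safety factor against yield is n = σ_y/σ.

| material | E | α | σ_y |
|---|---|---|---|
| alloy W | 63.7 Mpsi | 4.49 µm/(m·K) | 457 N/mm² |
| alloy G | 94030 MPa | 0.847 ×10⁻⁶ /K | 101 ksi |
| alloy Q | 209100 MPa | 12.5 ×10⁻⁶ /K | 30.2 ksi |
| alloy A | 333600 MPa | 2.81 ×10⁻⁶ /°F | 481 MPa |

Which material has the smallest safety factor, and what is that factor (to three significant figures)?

Per material, after unit conversion:
  alloy W: E = 439.2, α = 4.49, σ_y = 457.0 → σ = 270 MPa, n = 1.69
  alloy G: E = 94.03, α = 0.847, σ_y = 696.4 → σ = 10.9 MPa, n = 63.8
  alloy Q: E = 209.1, α = 12.5, σ_y = 208.2 → σ = 358 MPa, n = 0.581
  alloy A: E = 333.6, α = 5.06, σ_y = 481.0 → σ = 231 MPa, n = 2.08
The minimum is alloy Q at n = 0.581.

alloy Q, n = 0.581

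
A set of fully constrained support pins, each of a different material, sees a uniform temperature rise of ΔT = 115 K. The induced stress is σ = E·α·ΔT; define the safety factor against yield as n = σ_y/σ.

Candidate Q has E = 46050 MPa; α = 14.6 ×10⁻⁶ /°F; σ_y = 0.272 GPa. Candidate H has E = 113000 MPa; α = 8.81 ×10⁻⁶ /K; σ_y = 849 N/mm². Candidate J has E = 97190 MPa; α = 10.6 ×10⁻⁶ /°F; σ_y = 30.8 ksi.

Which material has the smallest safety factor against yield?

In consistent units (E in GPa, α in ×10⁻⁶/K, σ_y in MPa):
  candidate Q: E = 46.05, α = 26.3, σ_y = 272.0 → σ = 139 MPa, n = 1.95
  candidate H: E = 113.0, α = 8.81, σ_y = 849.0 → σ = 114 MPa, n = 7.42
  candidate J: E = 97.19, α = 19.1, σ_y = 212.4 → σ = 213 MPa, n = 0.996
Candidate J has the lowest safety factor, n = 0.996.

candidate J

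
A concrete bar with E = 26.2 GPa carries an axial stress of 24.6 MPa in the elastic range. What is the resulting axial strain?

ε = σ/E = 24.6 / 26200 = 9.39×10⁻⁴.

9.39×10⁻⁴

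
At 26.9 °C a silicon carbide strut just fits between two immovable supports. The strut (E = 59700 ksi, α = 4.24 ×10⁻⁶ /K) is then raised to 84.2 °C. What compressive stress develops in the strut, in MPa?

E = 59700 ksi = 411.6 GPa.
ΔT = 57.30 K. Constrained thermal stress σ = E·α·ΔT = 411.6×10³ MPa × 4.24×10⁻⁶ × 57.30 = 100 MPa (compressive).

100 MPa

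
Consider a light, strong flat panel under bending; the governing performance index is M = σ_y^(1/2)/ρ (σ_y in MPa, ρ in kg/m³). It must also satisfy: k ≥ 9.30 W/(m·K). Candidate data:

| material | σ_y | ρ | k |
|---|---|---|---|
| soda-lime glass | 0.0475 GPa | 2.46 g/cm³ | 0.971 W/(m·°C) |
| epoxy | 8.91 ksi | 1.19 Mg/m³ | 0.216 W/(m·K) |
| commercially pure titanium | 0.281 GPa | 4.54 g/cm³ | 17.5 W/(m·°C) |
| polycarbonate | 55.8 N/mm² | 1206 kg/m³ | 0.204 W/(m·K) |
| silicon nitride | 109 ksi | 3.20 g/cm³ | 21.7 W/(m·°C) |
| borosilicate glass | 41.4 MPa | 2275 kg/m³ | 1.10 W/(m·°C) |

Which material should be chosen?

silicon nitride

Screen on constraints: k ≥ 9.30 W/(m·K). Survivors: commercially pure titanium, silicon nitride.
Putting every candidate on a common basis:
  commercially pure titanium: σ_y = 281.0 MPa, ρ = 4540 kg/m³
  silicon nitride: σ_y = 751.5 MPa, ρ = 3200 kg/m³
  silicon nitride: M = 8.57×10⁻³
  commercially pure titanium: M = 3.69×10⁻³
The maximum is for silicon nitride.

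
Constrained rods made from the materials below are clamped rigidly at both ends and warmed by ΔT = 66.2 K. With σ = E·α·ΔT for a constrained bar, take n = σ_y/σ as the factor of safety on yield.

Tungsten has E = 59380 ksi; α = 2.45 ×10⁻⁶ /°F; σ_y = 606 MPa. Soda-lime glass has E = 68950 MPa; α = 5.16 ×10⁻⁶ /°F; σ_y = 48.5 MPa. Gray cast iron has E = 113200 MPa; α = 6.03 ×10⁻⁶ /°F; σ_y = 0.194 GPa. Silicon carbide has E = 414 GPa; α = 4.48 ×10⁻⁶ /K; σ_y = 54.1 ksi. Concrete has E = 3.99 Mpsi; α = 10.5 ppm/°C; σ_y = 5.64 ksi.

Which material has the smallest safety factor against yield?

Converting E to GPa, α to ×10⁻⁶/K, σ_y to MPa, then σ and n for each:
  tungsten: E = 409.4, α = 4.41, σ_y = 606.0 → σ = 120 MPa, n = 5.07
  soda-lime glass: E = 68.95, α = 9.29, σ_y = 48.50 → σ = 42.4 MPa, n = 1.14
  gray cast iron: E = 113.2, α = 10.9, σ_y = 194.0 → σ = 81.3 MPa, n = 2.39
  silicon carbide: E = 414.0, α = 4.48, σ_y = 373.0 → σ = 123 MPa, n = 3.04
  concrete: E = 27.51, α = 10.5, σ_y = 38.89 → σ = 19.1 MPa, n = 2.03
Soda-lime glass has the lowest safety factor, n = 1.14.

soda-lime glass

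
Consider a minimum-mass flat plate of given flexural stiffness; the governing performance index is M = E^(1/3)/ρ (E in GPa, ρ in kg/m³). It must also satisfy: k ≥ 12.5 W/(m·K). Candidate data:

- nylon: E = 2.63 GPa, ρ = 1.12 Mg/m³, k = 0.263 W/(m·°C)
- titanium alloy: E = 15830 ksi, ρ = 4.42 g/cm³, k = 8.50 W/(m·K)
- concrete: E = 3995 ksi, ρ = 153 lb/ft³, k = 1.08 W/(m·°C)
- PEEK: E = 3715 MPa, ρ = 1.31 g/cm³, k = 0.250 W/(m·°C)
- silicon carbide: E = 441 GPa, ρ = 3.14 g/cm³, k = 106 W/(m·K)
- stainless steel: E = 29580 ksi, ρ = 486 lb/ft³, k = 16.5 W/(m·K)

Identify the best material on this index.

silicon carbide

Screen on constraints: k ≥ 12.5 W/(m·K). Survivors: silicon carbide, stainless steel.
In SI units:
  silicon carbide: E = 441.0 GPa, ρ = 3140 kg/m³
  stainless steel: E = 203.9 GPa, ρ = 7785 kg/m³
  silicon carbide: M = 2.42×10⁻³
  stainless steel: M = 0.756×10⁻³
Silicon carbide ranks first.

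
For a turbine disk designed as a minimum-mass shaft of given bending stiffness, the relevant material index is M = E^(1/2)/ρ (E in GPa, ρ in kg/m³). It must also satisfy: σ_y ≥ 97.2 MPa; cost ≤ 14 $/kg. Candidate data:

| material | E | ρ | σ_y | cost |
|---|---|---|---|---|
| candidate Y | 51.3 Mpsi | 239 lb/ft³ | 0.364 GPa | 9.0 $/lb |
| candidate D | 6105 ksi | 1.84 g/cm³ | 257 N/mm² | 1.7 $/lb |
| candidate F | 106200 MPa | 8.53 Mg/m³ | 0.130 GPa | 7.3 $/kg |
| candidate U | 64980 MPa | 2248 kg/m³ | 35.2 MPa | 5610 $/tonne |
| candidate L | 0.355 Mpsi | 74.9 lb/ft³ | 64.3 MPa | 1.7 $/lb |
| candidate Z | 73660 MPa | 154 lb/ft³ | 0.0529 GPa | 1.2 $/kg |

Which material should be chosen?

Screen on constraints: σ_y ≥ 97.2 MPa; cost ≤ 14 $/kg. Survivors: candidate D, candidate F.
Convert each candidate to consistent units, then evaluate M:
  candidate D: E = 42.09 GPa, ρ = 1840 kg/m³
  candidate F: E = 106.2 GPa, ρ = 8530 kg/m³
  candidate D: M = 3.53×10⁻³
  candidate F: M = 1.21×10⁻³
Candidate D ranks first.

candidate D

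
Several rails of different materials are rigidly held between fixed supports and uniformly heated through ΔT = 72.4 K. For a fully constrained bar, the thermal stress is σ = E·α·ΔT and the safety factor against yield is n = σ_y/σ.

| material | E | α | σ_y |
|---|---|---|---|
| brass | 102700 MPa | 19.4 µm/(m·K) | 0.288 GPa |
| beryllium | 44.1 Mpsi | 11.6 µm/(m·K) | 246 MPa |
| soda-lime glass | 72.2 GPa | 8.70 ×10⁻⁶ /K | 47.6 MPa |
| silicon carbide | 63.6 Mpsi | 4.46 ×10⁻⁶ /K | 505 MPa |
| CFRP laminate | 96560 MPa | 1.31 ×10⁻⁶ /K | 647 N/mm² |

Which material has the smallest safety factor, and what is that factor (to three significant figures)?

Converting E to GPa, α to ×10⁻⁶/K, σ_y to MPa, then σ and n for each:
  brass: E = 102.7, α = 19.4, σ_y = 288.0 → σ = 144 MPa, n = 2.00
  beryllium: E = 304.1, α = 11.6, σ_y = 246.0 → σ = 255 MPa, n = 0.963
  soda-lime glass: E = 72.20, α = 8.70, σ_y = 47.60 → σ = 45.5 MPa, n = 1.05
  silicon carbide: E = 438.5, α = 4.46, σ_y = 505.0 → σ = 142 MPa, n = 3.57
  CFRP laminate: E = 96.56, α = 1.31, σ_y = 647.0 → σ = 9.16 MPa, n = 70.6
The minimum is beryllium at n = 0.963.

beryllium, n = 0.963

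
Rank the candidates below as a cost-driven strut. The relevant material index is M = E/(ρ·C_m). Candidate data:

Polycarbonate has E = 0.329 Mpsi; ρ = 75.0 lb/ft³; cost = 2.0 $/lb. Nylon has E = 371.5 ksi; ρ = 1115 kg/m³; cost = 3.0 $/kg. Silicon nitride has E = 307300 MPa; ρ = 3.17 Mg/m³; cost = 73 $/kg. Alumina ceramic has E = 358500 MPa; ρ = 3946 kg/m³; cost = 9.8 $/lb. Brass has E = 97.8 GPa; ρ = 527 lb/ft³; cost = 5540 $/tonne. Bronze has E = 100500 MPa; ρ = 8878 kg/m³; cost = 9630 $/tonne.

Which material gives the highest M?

Putting every candidate on a common basis:
  polycarbonate: E = 2.268 GPa, ρ = 1201 kg/m³, cost = 4.409 $/kg
  nylon: E = 2.561 GPa, ρ = 1115 kg/m³, cost = 3.000 $/kg
  silicon nitride: E = 307.3 GPa, ρ = 3170 kg/m³, cost = 73.00 $/kg
  alumina ceramic: E = 358.5 GPa, ρ = 3946 kg/m³, cost = 21.60 $/kg
  brass: E = 97.80 GPa, ρ = 8442 kg/m³, cost = 5.540 $/kg
  bronze: E = 100.5 GPa, ρ = 8878 kg/m³, cost = 9.630 $/kg
  alumina ceramic: M = 4.21 MN·m per $
  brass: M = 2.09 MN·m per $
  silicon nitride: M = 1.33 MN·m per $
  bronze: M = 1.18 MN·m per $
  nylon: M = 0.766 MN·m per $
  polycarbonate: M = 0.428 MN·m per $
Alumina ceramic has the largest M.

alumina ceramic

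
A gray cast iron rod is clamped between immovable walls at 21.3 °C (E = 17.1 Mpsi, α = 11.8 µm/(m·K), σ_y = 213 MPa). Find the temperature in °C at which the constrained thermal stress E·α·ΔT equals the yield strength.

E = 17.1 Mpsi = 117.9 GPa.
E·α·ΔT = 213.0 MPa ⇒ ΔT = 213.0 / (117.9×10³ × 11.8×10⁻⁶) = 153.1 K.
T = 21.3 + 153.1 = 174.4 °C.

174 °C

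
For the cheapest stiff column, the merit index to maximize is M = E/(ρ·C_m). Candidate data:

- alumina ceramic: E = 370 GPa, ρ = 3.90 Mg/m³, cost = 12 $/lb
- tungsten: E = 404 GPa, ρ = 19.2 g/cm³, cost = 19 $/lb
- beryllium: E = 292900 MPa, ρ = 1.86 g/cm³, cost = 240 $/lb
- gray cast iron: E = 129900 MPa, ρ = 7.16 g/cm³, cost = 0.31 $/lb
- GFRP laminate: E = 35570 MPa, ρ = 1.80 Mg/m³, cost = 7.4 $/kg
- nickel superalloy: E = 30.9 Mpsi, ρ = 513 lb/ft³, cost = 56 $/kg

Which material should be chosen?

gray cast iron

In SI units:
  alumina ceramic: E = 370.0 GPa, ρ = 3900 kg/m³, cost = 26.46 $/kg
  tungsten: E = 404.0 GPa, ρ = 19200 kg/m³, cost = 41.89 $/kg
  beryllium: E = 292.9 GPa, ρ = 1860 kg/m³, cost = 529.1 $/kg
  gray cast iron: E = 129.9 GPa, ρ = 7160 kg/m³, cost = 0.6834 $/kg
  GFRP laminate: E = 35.57 GPa, ρ = 1800 kg/m³, cost = 7.400 $/kg
  nickel superalloy: E = 213.0 GPa, ρ = 8217 kg/m³, cost = 56.00 $/kg
  gray cast iron: M = 26.5 MN·m per $
  alumina ceramic: M = 3.59 MN·m per $
  GFRP laminate: M = 2.67 MN·m per $
  tungsten: M = 0.502 MN·m per $
  nickel superalloy: M = 0.463 MN·m per $
  beryllium: M = 0.298 MN·m per $
Gray cast iron ranks first.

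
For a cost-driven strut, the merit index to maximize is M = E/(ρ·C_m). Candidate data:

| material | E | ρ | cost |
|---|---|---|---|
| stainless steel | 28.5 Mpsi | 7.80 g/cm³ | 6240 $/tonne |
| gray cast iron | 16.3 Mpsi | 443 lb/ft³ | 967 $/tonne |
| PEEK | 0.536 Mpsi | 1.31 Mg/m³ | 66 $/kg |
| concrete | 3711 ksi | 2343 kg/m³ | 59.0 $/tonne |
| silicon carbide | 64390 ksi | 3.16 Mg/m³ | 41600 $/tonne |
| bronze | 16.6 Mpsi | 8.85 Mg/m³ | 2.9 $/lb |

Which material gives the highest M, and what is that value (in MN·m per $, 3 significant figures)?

concrete, M = 185 MN·m per $

After converting to SI:
  stainless steel: E = 196.5 GPa, ρ = 7800 kg/m³, cost = 6.240 $/kg
  gray cast iron: E = 112.4 GPa, ρ = 7096 kg/m³, cost = 0.9670 $/kg
  PEEK: E = 3.696 GPa, ρ = 1310 kg/m³, cost = 66.00 $/kg
  concrete: E = 25.59 GPa, ρ = 2343 kg/m³, cost = 0.05900 $/kg
  silicon carbide: E = 444.0 GPa, ρ = 3160 kg/m³, cost = 41.60 $/kg
  bronze: E = 114.5 GPa, ρ = 8850 kg/m³, cost = 6.393 $/kg
  concrete: M = 185 MN·m per $
  gray cast iron: M = 16.4 MN·m per $
  stainless steel: M = 4.04 MN·m per $
  silicon carbide: M = 3.38 MN·m per $
  bronze: M = 2.02 MN·m per $
  PEEK: M = 0.0427 MN·m per $
The maximum is for concrete.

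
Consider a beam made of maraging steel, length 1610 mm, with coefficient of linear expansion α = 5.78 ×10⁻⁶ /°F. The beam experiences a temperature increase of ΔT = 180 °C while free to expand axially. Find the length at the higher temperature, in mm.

Convert α: 5.78×10⁻⁶/°F × (9/5) = 10.4×10⁻⁶/K.
ΔL = α·L₀·ΔT = 10.4×10⁻⁶ × 1610 mm × 180.0 K = 3.02 mm.
L = L₀ + ΔL = 1610 + 3.02 = 1613.0 mm.

1613.0 mm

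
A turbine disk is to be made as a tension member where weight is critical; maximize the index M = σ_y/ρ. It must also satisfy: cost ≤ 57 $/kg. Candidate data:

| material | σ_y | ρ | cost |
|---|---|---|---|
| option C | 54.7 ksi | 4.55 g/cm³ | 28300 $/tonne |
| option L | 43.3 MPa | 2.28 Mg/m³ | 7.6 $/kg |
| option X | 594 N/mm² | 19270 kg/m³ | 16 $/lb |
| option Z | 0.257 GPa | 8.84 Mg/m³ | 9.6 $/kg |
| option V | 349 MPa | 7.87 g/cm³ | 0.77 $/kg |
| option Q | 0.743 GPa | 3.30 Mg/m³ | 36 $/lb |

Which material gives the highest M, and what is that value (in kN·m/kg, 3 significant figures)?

option C, M = 82.9 kN·m/kg

Screen on constraints: cost ≤ 57 $/kg. Survivors: option C, option L, option X, option Z, option V.
Convert each candidate to consistent units, then evaluate M:
  option C: σ_y = 377.1 MPa, ρ = 4550 kg/m³
  option L: σ_y = 43.30 MPa, ρ = 2280 kg/m³
  option X: σ_y = 594.0 MPa, ρ = 19270 kg/m³
  option Z: σ_y = 257.0 MPa, ρ = 8840 kg/m³
  option V: σ_y = 349.0 MPa, ρ = 7870 kg/m³
  option C: M = 82.9 kN·m/kg
  option V: M = 44.3 kN·m/kg
  option X: M = 30.8 kN·m/kg
  option Z: M = 29.1 kN·m/kg
  option L: M = 19.0 kN·m/kg
Option C has the largest M.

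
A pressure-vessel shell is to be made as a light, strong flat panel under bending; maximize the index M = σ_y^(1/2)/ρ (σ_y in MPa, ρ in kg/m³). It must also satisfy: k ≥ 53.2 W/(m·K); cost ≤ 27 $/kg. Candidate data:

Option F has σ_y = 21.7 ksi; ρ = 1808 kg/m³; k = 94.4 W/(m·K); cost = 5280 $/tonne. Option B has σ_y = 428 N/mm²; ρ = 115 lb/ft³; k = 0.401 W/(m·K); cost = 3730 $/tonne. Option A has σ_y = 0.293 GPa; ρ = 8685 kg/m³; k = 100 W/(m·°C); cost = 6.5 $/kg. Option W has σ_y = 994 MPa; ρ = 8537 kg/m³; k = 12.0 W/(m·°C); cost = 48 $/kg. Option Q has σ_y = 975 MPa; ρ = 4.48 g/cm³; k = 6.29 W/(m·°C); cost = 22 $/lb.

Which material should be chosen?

option F

Screen on constraints: k ≥ 53.2 W/(m·K); cost ≤ 27 $/kg. Survivors: option F, option A.
Normalizing units and computing the index:
  option F: σ_y = 149.6 MPa, ρ = 1808 kg/m³
  option A: σ_y = 293.0 MPa, ρ = 8685 kg/m³
  option F: M = 6.77×10⁻³
  option A: M = 1.97×10⁻³
Highest index: option F.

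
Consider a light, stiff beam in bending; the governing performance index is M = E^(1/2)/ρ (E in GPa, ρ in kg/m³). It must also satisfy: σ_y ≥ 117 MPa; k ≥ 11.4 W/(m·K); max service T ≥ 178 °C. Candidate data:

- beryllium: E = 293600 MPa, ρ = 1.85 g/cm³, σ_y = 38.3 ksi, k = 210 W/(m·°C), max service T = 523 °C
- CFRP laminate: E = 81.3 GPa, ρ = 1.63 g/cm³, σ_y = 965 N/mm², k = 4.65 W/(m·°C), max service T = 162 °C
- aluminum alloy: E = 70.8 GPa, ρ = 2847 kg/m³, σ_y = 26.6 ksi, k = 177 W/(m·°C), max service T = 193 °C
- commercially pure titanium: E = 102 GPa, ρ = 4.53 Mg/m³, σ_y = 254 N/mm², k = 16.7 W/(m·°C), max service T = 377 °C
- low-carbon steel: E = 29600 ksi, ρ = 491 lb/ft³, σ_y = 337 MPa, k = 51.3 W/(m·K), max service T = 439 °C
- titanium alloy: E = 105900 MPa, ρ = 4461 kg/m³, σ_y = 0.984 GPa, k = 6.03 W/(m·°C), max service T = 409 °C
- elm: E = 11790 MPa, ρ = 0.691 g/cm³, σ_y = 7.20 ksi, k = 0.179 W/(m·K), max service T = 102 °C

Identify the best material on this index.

Screen on constraints: σ_y ≥ 117 MPa; k ≥ 11.4 W/(m·K); max service T ≥ 178 °C. Survivors: beryllium, aluminum alloy, commercially pure titanium, low-carbon steel.
In SI units:
  beryllium: E = 293.6 GPa, ρ = 1850 kg/m³
  aluminum alloy: E = 70.80 GPa, ρ = 2847 kg/m³
  commercially pure titanium: E = 102.0 GPa, ρ = 4530 kg/m³
  low-carbon steel: E = 204.1 GPa, ρ = 7865 kg/m³
  beryllium: M = 9.26×10⁻³
  aluminum alloy: M = 2.96×10⁻³
  commercially pure titanium: M = 2.23×10⁻³
  low-carbon steel: M = 1.82×10⁻³
Beryllium ranks first.

beryllium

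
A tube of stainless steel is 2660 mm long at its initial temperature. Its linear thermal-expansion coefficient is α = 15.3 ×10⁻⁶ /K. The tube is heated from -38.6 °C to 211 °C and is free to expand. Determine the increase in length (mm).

10.2 mm

ΔT = 211 − (-38.6) = 249.6 K.
ΔL = α·L₀·ΔT = 15.3×10⁻⁶ × 2660 mm × 249.6 K = 10.2 mm.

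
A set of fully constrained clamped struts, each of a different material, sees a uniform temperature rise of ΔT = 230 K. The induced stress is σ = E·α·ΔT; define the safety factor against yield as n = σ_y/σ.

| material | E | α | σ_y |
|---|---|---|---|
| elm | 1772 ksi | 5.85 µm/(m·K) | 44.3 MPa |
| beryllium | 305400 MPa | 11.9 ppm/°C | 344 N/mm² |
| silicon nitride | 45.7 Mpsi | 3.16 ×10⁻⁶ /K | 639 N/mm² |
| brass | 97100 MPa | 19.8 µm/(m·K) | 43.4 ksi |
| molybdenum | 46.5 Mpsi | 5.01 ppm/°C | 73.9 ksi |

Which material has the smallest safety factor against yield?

Converting E to GPa, α to ×10⁻⁶/K, σ_y to MPa, then σ and n for each:
  elm: E = 12.22, α = 5.85, σ_y = 44.30 → σ = 16.4 MPa, n = 2.69
  beryllium: E = 305.4, α = 11.9, σ_y = 344.0 → σ = 836 MPa, n = 0.412
  silicon nitride: E = 315.1, α = 3.16, σ_y = 639.0 → σ = 229 MPa, n = 2.79
  brass: E = 97.10, α = 19.8, σ_y = 299.2 → σ = 442 MPa, n = 0.677
  molybdenum: E = 320.6, α = 5.01, σ_y = 509.5 → σ = 369 MPa, n = 1.38
Smallest n: beryllium with n = 0.412.

beryllium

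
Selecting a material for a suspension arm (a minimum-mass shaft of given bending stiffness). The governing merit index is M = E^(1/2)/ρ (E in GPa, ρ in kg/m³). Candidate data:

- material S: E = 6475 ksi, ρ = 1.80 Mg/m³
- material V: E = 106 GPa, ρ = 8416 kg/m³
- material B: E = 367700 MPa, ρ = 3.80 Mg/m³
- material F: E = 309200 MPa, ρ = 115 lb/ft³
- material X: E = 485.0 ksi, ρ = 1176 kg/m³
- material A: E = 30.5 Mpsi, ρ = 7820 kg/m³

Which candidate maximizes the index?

material F

After converting to SI:
  material S: E = 44.64 GPa, ρ = 1800 kg/m³
  material V: E = 106.0 GPa, ρ = 8416 kg/m³
  material B: E = 367.7 GPa, ρ = 3800 kg/m³
  material F: E = 309.2 GPa, ρ = 1842 kg/m³
  material X: E = 3.344 GPa, ρ = 1176 kg/m³
  material A: E = 210.3 GPa, ρ = 7820 kg/m³
  material F: M = 9.55×10⁻³
  material B: M = 5.05×10⁻³
  material S: M = 3.71×10⁻³
  material A: M = 1.85×10⁻³
  material X: M = 1.55×10⁻³
  material V: M = 1.22×10⁻³
Material F ranks first.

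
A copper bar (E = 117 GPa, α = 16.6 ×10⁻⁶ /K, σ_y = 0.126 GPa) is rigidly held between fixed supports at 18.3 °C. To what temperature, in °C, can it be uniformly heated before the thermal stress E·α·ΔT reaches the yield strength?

83.2 °C

σ_y = 0.126 GPa = 126.0 MPa.
E·α·ΔT = 126.0 MPa ⇒ ΔT = 126.0 / (117.0×10³ × 16.6×10⁻⁶) = 64.87 K.
T = 18.3 + 64.87 = 83.17 °C.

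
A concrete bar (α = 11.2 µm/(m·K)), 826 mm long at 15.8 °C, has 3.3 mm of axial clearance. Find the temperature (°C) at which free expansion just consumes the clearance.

373 °C

α·L₀·ΔT = 3.3 mm ⇒ ΔT = 3.3 / (11.2×10⁻⁶ × 826.0) = 356.7 K.
T = 15.8 + 356.7 = 372.5 °C.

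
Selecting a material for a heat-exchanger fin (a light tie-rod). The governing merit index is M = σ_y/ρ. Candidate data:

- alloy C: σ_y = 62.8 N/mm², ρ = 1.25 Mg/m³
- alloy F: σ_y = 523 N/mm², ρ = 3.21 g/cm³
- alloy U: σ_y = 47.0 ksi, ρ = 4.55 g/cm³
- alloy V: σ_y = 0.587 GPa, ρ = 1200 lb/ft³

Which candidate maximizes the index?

Normalizing units and computing the index:
  alloy C: σ_y = 62.80 MPa, ρ = 1250 kg/m³
  alloy F: σ_y = 523.0 MPa, ρ = 3210 kg/m³
  alloy U: σ_y = 324.1 MPa, ρ = 4550 kg/m³
  alloy V: σ_y = 587.0 MPa, ρ = 19220 kg/m³
  alloy F: M = 163 kN·m/kg
  alloy U: M = 71.2 kN·m/kg
  alloy C: M = 50.2 kN·m/kg
  alloy V: M = 30.5 kN·m/kg
The maximum is for alloy F.

alloy F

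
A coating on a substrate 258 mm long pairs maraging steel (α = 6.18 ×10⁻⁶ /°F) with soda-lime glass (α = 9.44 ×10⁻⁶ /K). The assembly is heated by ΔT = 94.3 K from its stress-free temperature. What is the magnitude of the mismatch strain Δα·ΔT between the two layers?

1.59×10⁻⁴

maraging steel: α = 6.18×10⁻⁶/°F × 9/5 = 11.1×10⁻⁶/K.
Δα = |11.1 − 9.44|×10⁻⁶/K = 1.68×10⁻⁶/K.
Mismatch strain = Δα·ΔT = 1.68×10⁻⁶ × 94.3 = 1.59×10⁻⁴.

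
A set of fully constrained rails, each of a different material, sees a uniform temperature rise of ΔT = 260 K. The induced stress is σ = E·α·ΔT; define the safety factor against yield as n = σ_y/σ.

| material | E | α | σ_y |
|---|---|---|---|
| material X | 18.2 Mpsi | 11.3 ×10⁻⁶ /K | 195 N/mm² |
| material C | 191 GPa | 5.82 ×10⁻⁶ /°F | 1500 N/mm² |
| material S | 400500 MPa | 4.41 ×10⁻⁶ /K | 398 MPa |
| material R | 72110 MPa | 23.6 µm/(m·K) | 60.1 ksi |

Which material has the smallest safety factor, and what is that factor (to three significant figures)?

With everything in SI (GPa, ×10⁻⁶/K, MPa):
  material X: E = 125.5, α = 11.3, σ_y = 195.0 → σ = 369 MPa, n = 0.529
  material C: E = 191.0, α = 10.5, σ_y = 1500 → σ = 520 MPa, n = 2.88
  material S: E = 400.5, α = 4.41, σ_y = 398.0 → σ = 459 MPa, n = 0.867
  material R: E = 72.11, α = 23.6, σ_y = 414.4 → σ = 442 MPa, n = 0.937
Smallest n: material X with n = 0.529.

material X, n = 0.529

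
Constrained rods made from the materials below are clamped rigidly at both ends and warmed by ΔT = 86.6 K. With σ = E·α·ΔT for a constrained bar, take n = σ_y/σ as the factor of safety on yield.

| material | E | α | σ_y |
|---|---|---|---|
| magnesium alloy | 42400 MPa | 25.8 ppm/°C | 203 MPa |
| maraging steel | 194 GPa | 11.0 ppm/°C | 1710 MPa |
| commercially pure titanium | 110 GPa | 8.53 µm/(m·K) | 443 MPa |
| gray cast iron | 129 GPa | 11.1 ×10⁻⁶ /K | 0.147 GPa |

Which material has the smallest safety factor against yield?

With everything in SI (GPa, ×10⁻⁶/K, MPa):
  magnesium alloy: E = 42.40, α = 25.8, σ_y = 203.0 → σ = 94.7 MPa, n = 2.14
  maraging steel: E = 194.0, α = 11.0, σ_y = 1710 → σ = 185 MPa, n = 9.25
  commercially pure titanium: E = 110.0, α = 8.53, σ_y = 443.0 → σ = 81.3 MPa, n = 5.45
  gray cast iron: E = 129.0, α = 11.1, σ_y = 147.0 → σ = 124 MPa, n = 1.19
The minimum is gray cast iron at n = 1.19.

gray cast iron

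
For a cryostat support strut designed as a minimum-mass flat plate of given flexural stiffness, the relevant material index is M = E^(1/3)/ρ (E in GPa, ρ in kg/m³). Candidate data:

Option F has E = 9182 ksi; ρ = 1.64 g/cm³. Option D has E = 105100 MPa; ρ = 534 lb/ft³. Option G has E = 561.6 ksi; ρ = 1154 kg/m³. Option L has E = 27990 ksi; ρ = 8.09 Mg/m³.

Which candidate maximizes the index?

Normalizing units and computing the index:
  option F: E = 63.31 GPa, ρ = 1640 kg/m³
  option D: E = 105.1 GPa, ρ = 8554 kg/m³
  option G: E = 3.872 GPa, ρ = 1154 kg/m³
  option L: E = 193.0 GPa, ρ = 8090 kg/m³
  option F: M = 2.43×10⁻³
  option G: M = 1.36×10⁻³
  option L: M = 0.714×10⁻³
  option D: M = 0.552×10⁻³
Highest index: option F.

option F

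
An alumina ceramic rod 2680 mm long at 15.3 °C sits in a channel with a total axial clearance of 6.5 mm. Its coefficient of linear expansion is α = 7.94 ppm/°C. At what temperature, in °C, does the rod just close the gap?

α·L₀·ΔT = 6.5 mm ⇒ ΔT = 6.5 / (7.94×10⁻⁶ × 2680.0) = 305.5 K.
T = 15.3 + 305.5 = 320.8 °C.

321 °C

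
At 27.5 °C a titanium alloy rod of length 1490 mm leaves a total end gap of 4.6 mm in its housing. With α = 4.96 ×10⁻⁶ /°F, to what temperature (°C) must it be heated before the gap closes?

373 °C

α = 4.96×10⁻⁶/°F × 9/5 = 8.93×10⁻⁶/K.
α·L₀·ΔT = 4.6 mm ⇒ ΔT = 4.6 / (8.93×10⁻⁶ × 1490.0) = 345.8 K.
T = 27.5 + 345.8 = 373.3 °C.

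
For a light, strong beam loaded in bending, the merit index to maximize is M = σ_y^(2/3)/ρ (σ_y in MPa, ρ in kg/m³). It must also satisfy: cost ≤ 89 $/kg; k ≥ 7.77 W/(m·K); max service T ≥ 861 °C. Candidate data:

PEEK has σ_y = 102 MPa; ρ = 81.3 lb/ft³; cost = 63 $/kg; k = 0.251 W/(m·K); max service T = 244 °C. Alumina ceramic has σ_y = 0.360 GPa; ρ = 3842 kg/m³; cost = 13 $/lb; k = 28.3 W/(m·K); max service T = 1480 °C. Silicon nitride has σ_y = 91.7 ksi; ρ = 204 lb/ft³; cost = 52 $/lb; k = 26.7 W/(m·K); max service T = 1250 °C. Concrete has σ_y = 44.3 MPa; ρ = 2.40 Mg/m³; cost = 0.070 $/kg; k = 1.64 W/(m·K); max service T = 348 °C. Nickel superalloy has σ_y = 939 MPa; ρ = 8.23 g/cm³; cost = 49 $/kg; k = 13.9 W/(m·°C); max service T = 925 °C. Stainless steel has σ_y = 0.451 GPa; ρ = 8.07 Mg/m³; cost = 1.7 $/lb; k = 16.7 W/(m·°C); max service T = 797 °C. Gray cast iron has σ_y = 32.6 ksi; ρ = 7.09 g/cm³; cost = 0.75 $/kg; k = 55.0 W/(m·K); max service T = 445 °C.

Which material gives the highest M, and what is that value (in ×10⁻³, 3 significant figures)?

Screen on constraints: cost ≤ 89 $/kg; k ≥ 7.77 W/(m·K); max service T ≥ 861 °C. Survivors: alumina ceramic, nickel superalloy.
Normalizing units and computing the index:
  alumina ceramic: σ_y = 360.0 MPa, ρ = 3842 kg/m³
  nickel superalloy: σ_y = 939.0 MPa, ρ = 8230 kg/m³
  alumina ceramic: M = 13.2×10⁻³
  nickel superalloy: M = 11.7×10⁻³
Alumina ceramic ranks first.

alumina ceramic, M = 13.2×10⁻³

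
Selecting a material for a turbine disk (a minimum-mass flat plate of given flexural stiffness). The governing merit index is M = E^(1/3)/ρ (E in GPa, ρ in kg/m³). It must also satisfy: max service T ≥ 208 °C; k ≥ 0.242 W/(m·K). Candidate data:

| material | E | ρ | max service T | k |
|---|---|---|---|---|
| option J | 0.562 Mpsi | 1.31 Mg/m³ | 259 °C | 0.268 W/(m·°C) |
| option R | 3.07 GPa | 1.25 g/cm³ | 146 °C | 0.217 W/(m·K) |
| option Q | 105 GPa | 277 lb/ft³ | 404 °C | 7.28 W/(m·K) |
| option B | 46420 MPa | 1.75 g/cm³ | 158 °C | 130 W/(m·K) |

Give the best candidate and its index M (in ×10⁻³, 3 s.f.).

Screen on constraints: max service T ≥ 208 °C; k ≥ 0.242 W/(m·K). Survivors: option J, option Q.
After converting to SI:
  option J: E = 3.875 GPa, ρ = 1310 kg/m³
  option Q: E = 105.0 GPa, ρ = 4437 kg/m³
  option J: M = 1.20×10⁻³
  option Q: M = 1.06×10⁻³
The maximum is for option J.

option J, M = 1.20×10⁻³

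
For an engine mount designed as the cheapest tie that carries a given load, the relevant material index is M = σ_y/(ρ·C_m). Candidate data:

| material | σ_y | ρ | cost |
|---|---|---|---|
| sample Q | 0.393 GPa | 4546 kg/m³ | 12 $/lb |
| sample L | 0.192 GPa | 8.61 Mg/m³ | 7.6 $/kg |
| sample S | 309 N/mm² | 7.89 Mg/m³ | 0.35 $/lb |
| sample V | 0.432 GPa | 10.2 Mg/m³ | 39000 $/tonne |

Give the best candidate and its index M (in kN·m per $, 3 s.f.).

Convert each candidate to consistent units, then evaluate M:
  sample Q: σ_y = 393.0 MPa, ρ = 4546 kg/m³, cost = 26.46 $/kg
  sample L: σ_y = 192.0 MPa, ρ = 8610 kg/m³, cost = 7.600 $/kg
  sample S: σ_y = 309.0 MPa, ρ = 7890 kg/m³, cost = 0.7716 $/kg
  sample V: σ_y = 432.0 MPa, ρ = 10200 kg/m³, cost = 39.00 $/kg
  sample S: M = 50.8 kN·m per $
  sample Q: M = 3.27 kN·m per $
  sample L: M = 2.93 kN·m per $
  sample V: M = 1.09 kN·m per $
Sample S ranks first.

sample S, M = 50.8 kN·m per $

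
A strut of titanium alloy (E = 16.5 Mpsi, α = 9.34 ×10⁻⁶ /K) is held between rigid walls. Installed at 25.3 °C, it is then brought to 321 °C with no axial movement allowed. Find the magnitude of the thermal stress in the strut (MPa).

314 MPa

E = 16.5 Mpsi = 113.8 GPa.
ΔT = 295.7 K. Constrained thermal stress σ = E·α·ΔT = 113.8×10³ MPa × 9.34×10⁻⁶ × 295.7 = 314 MPa (compressive).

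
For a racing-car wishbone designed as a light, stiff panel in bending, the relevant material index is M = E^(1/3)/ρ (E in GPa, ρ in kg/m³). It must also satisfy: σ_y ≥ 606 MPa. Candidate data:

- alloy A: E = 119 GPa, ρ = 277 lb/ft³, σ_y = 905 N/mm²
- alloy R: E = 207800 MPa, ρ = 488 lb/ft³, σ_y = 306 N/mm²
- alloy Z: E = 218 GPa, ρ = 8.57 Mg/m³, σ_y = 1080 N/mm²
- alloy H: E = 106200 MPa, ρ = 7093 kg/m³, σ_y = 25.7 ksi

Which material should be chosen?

Screen on constraints: σ_y ≥ 606 MPa. Survivors: alloy A, alloy Z.
Convert each candidate to consistent units, then evaluate M:
  alloy A: E = 119.0 GPa, ρ = 4437 kg/m³
  alloy Z: E = 218.0 GPa, ρ = 8570 kg/m³
  alloy A: M = 1.11×10⁻³
  alloy Z: M = 0.702×10⁻³
Alloy A ranks first.

alloy A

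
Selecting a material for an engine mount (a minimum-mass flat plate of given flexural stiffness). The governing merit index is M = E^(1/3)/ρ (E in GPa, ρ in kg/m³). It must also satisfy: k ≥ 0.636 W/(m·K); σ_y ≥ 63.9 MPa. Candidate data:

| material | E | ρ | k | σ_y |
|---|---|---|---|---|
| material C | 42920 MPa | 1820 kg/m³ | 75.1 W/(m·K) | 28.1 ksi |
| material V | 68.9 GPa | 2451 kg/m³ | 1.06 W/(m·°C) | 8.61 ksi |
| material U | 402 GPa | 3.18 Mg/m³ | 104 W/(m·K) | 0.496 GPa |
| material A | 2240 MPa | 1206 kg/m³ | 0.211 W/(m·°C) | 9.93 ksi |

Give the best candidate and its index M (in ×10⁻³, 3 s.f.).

Screen on constraints: k ≥ 0.636 W/(m·K); σ_y ≥ 63.9 MPa. Survivors: material C, material U.
Convert each candidate to consistent units, then evaluate M:
  material C: E = 42.92 GPa, ρ = 1820 kg/m³
  material U: E = 402.0 GPa, ρ = 3180 kg/m³
  material U: M = 2.32×10⁻³
  material C: M = 1.92×10⁻³
Highest index: material U.

material U, M = 2.32×10⁻³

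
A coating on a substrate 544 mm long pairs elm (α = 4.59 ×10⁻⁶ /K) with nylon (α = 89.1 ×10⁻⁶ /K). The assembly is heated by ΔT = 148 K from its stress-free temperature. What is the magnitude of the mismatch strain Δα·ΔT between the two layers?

0.0125

Δα = |4.59 − 89.1|×10⁻⁶/K = 84.5×10⁻⁶/K.
Mismatch strain = Δα·ΔT = 84.5×10⁻⁶ × 148.0 = 0.0125.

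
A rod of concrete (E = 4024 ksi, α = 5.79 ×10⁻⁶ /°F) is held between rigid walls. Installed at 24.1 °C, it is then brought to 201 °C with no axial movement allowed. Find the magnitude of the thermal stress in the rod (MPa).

51.2 MPa

E = 4024 ksi = 27.74 GPa.
α = 5.79×10⁻⁶/°F × 9/5 = 10.4×10⁻⁶/K.
ΔT = 176.9 K. Constrained thermal stress σ = E·α·ΔT = 27.74×10³ MPa × 10.4×10⁻⁶ × 176.9 = 51.2 MPa (compressive).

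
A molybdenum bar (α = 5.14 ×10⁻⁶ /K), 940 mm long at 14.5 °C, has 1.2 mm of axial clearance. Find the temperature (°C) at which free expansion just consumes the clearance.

263 °C

α·L₀·ΔT = 1.2 mm ⇒ ΔT = 1.2 / (5.14×10⁻⁶ × 940.0) = 248.4 K.
T = 14.5 + 248.4 = 262.9 °C.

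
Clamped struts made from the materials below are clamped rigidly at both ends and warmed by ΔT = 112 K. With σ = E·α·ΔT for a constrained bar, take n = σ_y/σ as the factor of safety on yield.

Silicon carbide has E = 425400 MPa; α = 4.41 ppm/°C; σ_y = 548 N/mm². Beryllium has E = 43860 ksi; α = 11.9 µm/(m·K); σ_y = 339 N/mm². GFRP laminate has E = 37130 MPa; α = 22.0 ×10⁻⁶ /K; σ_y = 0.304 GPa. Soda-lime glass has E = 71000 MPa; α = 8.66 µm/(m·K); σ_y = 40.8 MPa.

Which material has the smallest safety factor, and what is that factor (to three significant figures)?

soda-lime glass, n = 0.592

In consistent units (E in GPa, α in ×10⁻⁶/K, σ_y in MPa):
  silicon carbide: E = 425.4, α = 4.41, σ_y = 548.0 → σ = 210 MPa, n = 2.61
  beryllium: E = 302.4, α = 11.9, σ_y = 339.0 → σ = 403 MPa, n = 0.841
  GFRP laminate: E = 37.13, α = 22.0, σ_y = 304.0 → σ = 91.5 MPa, n = 3.32
  soda-lime glass: E = 71.00, α = 8.66, σ_y = 40.80 → σ = 68.9 MPa, n = 0.592
Soda-lime glass has the lowest safety factor, n = 0.592.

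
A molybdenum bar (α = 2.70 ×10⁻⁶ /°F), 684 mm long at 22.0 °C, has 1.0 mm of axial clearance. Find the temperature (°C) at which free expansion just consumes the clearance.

323 °C

α = 2.70×10⁻⁶/°F × 9/5 = 4.86×10⁻⁶/K.
α·L₀·ΔT = 1.0 mm ⇒ ΔT = 1.0 / (4.86×10⁻⁶ × 684.0) = 300.8 K.
T = 22.0 + 300.8 = 322.8 °C.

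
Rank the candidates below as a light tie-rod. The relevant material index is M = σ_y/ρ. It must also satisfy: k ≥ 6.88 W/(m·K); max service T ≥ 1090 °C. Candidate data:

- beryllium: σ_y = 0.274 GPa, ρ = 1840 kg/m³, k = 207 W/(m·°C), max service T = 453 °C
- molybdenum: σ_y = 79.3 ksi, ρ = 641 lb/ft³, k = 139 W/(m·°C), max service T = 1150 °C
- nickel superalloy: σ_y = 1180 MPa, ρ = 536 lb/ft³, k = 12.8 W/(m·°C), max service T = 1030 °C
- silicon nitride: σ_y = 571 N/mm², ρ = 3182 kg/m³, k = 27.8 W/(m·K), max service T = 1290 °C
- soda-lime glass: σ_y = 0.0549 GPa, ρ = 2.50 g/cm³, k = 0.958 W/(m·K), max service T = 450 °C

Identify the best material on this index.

Screen on constraints: k ≥ 6.88 W/(m·K); max service T ≥ 1090 °C. Survivors: molybdenum, silicon nitride.
Normalizing units and computing the index:
  molybdenum: σ_y = 546.8 MPa, ρ = 10270 kg/m³
  silicon nitride: σ_y = 571.0 MPa, ρ = 3182 kg/m³
  silicon nitride: M = 179 kN·m/kg
  molybdenum: M = 53.2 kN·m/kg
The maximum is for silicon nitride.

silicon nitride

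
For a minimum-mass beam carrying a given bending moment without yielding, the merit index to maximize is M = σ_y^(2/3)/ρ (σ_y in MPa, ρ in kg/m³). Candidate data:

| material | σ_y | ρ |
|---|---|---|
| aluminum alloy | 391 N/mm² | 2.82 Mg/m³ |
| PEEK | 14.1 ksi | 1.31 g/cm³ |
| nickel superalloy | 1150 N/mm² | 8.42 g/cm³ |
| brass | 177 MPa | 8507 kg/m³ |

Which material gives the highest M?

Normalizing units and computing the index:
  aluminum alloy: σ_y = 391.0 MPa, ρ = 2820 kg/m³
  PEEK: σ_y = 97.22 MPa, ρ = 1310 kg/m³
  nickel superalloy: σ_y = 1150 MPa, ρ = 8420 kg/m³
  brass: σ_y = 177.0 MPa, ρ = 8507 kg/m³
  aluminum alloy: M = 19.0×10⁻³
  PEEK: M = 16.1×10⁻³
  nickel superalloy: M = 13.0×10⁻³
  brass: M = 3.71×10⁻³
The maximum is for aluminum alloy.

aluminum alloy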